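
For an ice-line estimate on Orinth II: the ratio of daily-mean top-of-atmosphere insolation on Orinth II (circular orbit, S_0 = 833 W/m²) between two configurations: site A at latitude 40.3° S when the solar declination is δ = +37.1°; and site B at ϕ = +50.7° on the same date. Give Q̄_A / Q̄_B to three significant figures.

Q̄_A / Q̄_B ≈ 0.0850

— Configuration A (ϕ=-40.3°):
cos h₀ = −tan(-40.3°) tan(+37.100°) = 0.6414, h₀ = 0.8745 rad.
Bracket: h₀ sin ϕ sin δ + cos ϕ cos δ sin h₀ = 0.8745×-0.64679×0.60321 + 0.76267×0.79758×0.76722 = -0.341186 + 0.466693 = 0.125507.
Q̄ = (S_0/π) × [bracket] = (833/π) × 0.125507 = 33.278 W/m².
— Configuration B (ϕ=+50.7°):
cos h₀ = −tan(+50.7°) tan(+37.100°) = -0.9240, h₀ = 2.7492 rad.
Bracket: h₀ sin ϕ sin δ + cos ϕ cos δ sin h₀ = 2.7492×0.77384×0.60321 + 0.63338×0.79758×0.38237 = 1.283294 + 0.193162 = 1.476456.
Q̄ = (S_0/π) × [bracket] = (833/π) × 1.476456 = 391.49 W/m².
Ratio Q̄_A / Q̄_B = 33.278 / 391.49 = 0.08500.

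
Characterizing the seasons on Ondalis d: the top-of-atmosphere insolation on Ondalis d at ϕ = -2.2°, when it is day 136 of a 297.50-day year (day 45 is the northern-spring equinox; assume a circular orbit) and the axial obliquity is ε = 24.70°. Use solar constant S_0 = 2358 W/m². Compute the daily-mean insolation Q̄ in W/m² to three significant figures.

Solar longitude: L_s = 360° × (136 − 45)/297.50 = 110.118°.
sin δ = sin 24.70° × sin 110.118° = 0.39237, so δ = +23.102°.
cos h₀ = −tan(-2.2°) tan(+23.102°) = 0.0164, h₀ = 1.5544 rad.
Bracket: h₀ sin ϕ sin δ + cos ϕ cos δ sin h₀ = 1.5544×-0.03839×0.39237 + 0.99926×0.91981×0.99987 = -0.023414 + 0.919010 = 0.895596.
Q̄ = (S_0/π) × [bracket] = (2358/π) × 0.895596 = 672.2 W/m².

Q̄ ≈ 672 W/m²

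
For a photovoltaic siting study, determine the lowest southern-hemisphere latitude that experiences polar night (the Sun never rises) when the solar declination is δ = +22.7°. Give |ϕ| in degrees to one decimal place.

|ϕ| = 67.3°

Polar night requires cos h₀ = −tan ϕ tan δ ≥ 1, i.e. tan ϕ tan δ ≤ −1.
The boundary is |tan ϕ| · |tan δ| = 1, so |ϕ| = 90° − |δ| = 90° − 22.7° = 67.3° in the southern hemisphere.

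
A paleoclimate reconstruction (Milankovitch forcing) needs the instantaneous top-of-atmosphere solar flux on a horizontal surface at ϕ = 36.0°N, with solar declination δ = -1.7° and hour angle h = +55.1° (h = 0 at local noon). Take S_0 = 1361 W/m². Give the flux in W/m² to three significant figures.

cos θ_z = sin ϕ sin δ + cos ϕ cos δ cos h = -0.017437 + 0.462672 = 0.445235.
Flux = S_0 · cos θ_z = 1361 × 0.445235 = 606.0 W/m².

606 W/m²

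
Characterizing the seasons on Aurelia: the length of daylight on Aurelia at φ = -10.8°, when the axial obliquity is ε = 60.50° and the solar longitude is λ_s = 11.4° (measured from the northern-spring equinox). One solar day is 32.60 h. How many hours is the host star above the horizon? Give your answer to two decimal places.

15.95 h

Solar declination: sin δ = sin ε · sin λ_s = sin 60.50° × sin 11.4° = 0.17203, so δ = +9.906°.
cos H₀ = −tan φ · tan δ = −tan(-10.8°) × tan(+9.906°) = 0.0333, so H₀ = 1.5375 rad = 88.09°.
Daylight = 2H₀/(2π) × 32.60 h = (1.5375/π) × 32.60 = 15.95 h.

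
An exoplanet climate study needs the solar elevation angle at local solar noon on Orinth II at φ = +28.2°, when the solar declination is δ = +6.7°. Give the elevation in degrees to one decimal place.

68.5°

At local noon the hour angle is zero, so the zenith angle equals |φ − δ| = |+28.2° − (+6.700°)| = 21.500°.
Elevation = 90° − 21.500° = 68.5°.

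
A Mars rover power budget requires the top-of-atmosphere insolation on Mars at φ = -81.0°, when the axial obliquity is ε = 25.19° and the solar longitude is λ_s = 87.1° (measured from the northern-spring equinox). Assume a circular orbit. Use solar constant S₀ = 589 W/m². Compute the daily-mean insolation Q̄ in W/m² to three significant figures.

Q̄ ≈ 0.00 W/m²

Solar declination: sin δ = sin ε · sin λ_s = sin 25.19° × sin 87.1° = 0.42508, so δ = +25.155°.
cos H₀ = −tan(-81.0°) tan(+25.155°) = 2.9650 ≥ 1 ⇒ polar night, H₀ = 0 and Q̄ = 0.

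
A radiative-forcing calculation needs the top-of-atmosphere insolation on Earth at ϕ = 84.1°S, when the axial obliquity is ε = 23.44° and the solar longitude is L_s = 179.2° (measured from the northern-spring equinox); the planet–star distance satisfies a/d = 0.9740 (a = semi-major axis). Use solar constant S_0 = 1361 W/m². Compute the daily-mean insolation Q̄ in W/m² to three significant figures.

Q̄ ≈ 38.7 W/m²

Solar declination: sin δ = sin ε · sin L_s = sin 23.44° × sin 179.2° = 0.00555, so δ = +0.318°.
cos h₀ = −tan(-84.1°) tan(+0.318°) = 0.0537, h₀ = 1.5170 rad.
Bracket: h₀ sin ϕ sin δ + cos ϕ cos δ sin h₀ = 1.5170×-0.99470×0.00555 + 0.10279×0.99998×0.99855 = -0.008375 + 0.102639 = 0.094264.
Inverse-square distance factor (a/d)² = 0.9740² = 0.948676.
Q̄ = (S_0/π) × 0.948676 × [bracket] = (1361/π) × 0.948676 × 0.094264 = 38.74 W/m².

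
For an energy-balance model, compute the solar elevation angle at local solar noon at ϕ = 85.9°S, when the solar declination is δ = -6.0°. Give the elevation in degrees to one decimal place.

10.1°

At local noon the hour angle is zero, so the zenith angle equals |ϕ − δ| = |-85.9° − (-6.000°)| = 79.900°.
Elevation = 90° − 79.900° = 10.1°.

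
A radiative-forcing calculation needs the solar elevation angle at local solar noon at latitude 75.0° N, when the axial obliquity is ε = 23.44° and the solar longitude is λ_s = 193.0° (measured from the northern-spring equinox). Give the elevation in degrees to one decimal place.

9.9°

Solar declination: sin δ = sin ε · sin λ_s = sin 23.44° × sin 193.0° = -0.08948, so δ = -5.134°.
At local noon the hour angle is zero, so the zenith angle equals |φ − δ| = |+75.0° − (-5.134°)| = 80.134°.
Elevation = 90° − 80.134° = 9.9°.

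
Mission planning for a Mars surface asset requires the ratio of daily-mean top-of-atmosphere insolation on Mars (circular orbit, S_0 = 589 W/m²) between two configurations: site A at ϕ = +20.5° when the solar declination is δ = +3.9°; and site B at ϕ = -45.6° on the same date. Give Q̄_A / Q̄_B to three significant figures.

— Configuration A (ϕ=+20.5°):
cos h₀ = −tan(+20.5°) tan(+3.900°) = -0.0255, h₀ = 1.5963 rad.
Bracket: h₀ sin ϕ sin δ + cos ϕ cos δ sin h₀ = 1.5963×0.35021×0.06802 + 0.93667×0.99768×0.99968 = 0.038026 + 0.934198 = 0.972224.
Q̄ = (S_0/π) × [bracket] = (589/π) × 0.972224 = 182.28 W/m².
— Configuration B (ϕ=-45.6°):
cos h₀ = −tan(-45.6°) tan(+3.900°) = 0.0696, h₀ = 1.5011 rad.
Bracket: h₀ sin ϕ sin δ + cos ϕ cos δ sin h₀ = 1.5011×-0.71447×0.06802 + 0.69966×0.99768×0.99757 = -0.072951 + 0.696341 = 0.623390.
Q̄ = (S_0/π) × [bracket] = (589/π) × 0.623390 = 116.88 W/m².
Ratio Q̄_A / Q̄_B = 182.28 / 116.88 = 1.560.

Q̄_A / Q̄_B ≈ 1.56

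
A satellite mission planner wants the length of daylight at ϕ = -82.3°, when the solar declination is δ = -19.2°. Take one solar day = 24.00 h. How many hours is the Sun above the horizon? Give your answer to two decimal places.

Sunrise equation: cos h₀ = −tan ϕ · tan δ = -2.5756 ≤ −1, so the Sun never sets (polar day) and h₀ = π.
Daylight = 2h₀/(2π) × 24.00 h = (3.1416/π) × 24.00 = 24.00 h.

24.00 h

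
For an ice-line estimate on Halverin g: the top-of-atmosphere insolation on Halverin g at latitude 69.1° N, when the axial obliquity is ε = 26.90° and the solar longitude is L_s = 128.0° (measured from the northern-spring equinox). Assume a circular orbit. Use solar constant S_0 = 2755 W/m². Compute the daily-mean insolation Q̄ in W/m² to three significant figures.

Q̄ ≈ 918 W/m²

Solar declination: sin δ = sin ε · sin L_s = sin 26.90° × sin 128.0° = 0.35652, so δ = +20.887°.
cos h₀ = −tan(+69.1°) tan(+20.887°) = -0.9993, h₀ = 3.1045 rad.
Bracket: h₀ sin ϕ sin δ + cos ϕ cos δ sin h₀ = 3.1045×0.93420×0.35652 + 0.35674×0.93429×0.03712 = 1.033988 + 0.012372 = 1.046360.
Q̄ = (S_0/π) × [bracket] = (2755/π) × 1.046360 = 917.6 W/m².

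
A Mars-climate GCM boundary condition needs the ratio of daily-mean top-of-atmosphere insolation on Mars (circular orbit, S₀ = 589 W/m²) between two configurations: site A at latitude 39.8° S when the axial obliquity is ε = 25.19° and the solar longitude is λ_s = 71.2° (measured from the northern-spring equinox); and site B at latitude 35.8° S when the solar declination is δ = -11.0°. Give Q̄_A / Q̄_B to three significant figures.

— Configuration A (φ=-39.8°):
Solar declination: sin δ = sin ε · sin λ_s = sin 25.19° × sin 71.2° = 0.40291, so δ = +23.760°.
cos H₀ = −tan(-39.8°) tan(+23.760°) = 0.3668, H₀ = 1.1952 rad.
Bracket: H₀ sin φ sin δ + cos φ cos δ sin H₀ = 1.1952×-0.64011×0.40291 + 0.76828×0.91524×0.93031 = -0.308250 + 0.654157 = 0.345907.
Q̄ = (S₀/π) × [bracket] = (589/π) × 0.345907 = 64.852 W/m².
— Configuration B (φ=-35.8°):
cos H₀ = −tan(-35.8°) tan(-11.000°) = -0.1402, H₀ = 1.7115 rad.
Bracket: H₀ sin φ sin δ + cos φ cos δ sin H₀ = 1.7115×-0.58496×-0.19081 + 0.81106×0.98163×0.99012 = 0.191031 + 0.788295 = 0.979326.
Q̄ = (S₀/π) × [bracket] = (589/π) × 0.979326 = 183.61 W/m².
Ratio Q̄_A / Q̄_B = 64.852 / 183.61 = 0.3532.

Q̄_A / Q̄_B ≈ 0.353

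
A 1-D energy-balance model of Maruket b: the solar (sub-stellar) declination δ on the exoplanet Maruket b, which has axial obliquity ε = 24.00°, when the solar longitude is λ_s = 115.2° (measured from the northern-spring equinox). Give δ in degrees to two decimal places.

δ = +21.59°

sin δ = sin ε · sin λ_s = sin 24.00° × sin 115.2° = 0.368026.
δ = arcsin(0.368026) = +21.59°.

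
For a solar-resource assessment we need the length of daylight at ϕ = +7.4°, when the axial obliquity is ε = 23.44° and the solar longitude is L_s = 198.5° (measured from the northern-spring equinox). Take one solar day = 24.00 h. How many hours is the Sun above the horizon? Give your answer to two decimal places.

Solar declination: sin δ = sin ε · sin L_s = sin 23.44° × sin 198.5° = -0.12622, so δ = -7.251°.
cos h₀ = −tan ϕ · tan δ = −tan(+7.4°) × tan(-7.251°) = 0.0165, so h₀ = 1.5543 rad = 89.05°.
Daylight = 2h₀/(2π) × 24.00 h = (1.5543/π) × 24.00 = 11.87 h.

11.87 h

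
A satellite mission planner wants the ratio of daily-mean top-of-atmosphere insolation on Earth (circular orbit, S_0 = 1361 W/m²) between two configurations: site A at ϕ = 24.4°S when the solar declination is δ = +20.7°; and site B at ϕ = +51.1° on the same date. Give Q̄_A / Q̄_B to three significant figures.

— Configuration A (ϕ=-24.4°):
cos h₀ = −tan(-24.4°) tan(+20.700°) = 0.1714, h₀ = 1.3985 rad.
Bracket: h₀ sin ϕ sin δ + cos ϕ cos δ sin h₀ = 1.3985×-0.41310×0.35347 + 0.91068×0.93544×0.98520 = -0.204207 + 0.839279 = 0.635072.
Q̄ = (S_0/π) × [bracket] = (1361/π) × 0.635072 = 275.13 W/m².
— Configuration B (ϕ=+51.1°):
cos h₀ = −tan(+51.1°) tan(+20.700°) = -0.4683, h₀ = 2.0582 rad.
Bracket: h₀ sin ϕ sin δ + cos ϕ cos δ sin h₀ = 2.0582×0.77824×0.35347 + 0.62796×0.93544×0.88357 = 0.566179 + 0.519026 = 1.085205.
Q̄ = (S_0/π) × [bracket] = (1361/π) × 1.085205 = 470.13 W/m².
Ratio Q̄_A / Q̄_B = 275.13 / 470.13 = 0.5852.

Q̄_A / Q̄_B ≈ 0.585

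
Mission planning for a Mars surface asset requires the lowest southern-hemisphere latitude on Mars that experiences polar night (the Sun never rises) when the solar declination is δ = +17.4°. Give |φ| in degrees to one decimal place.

Polar night requires cos H₀ = −tan φ tan δ ≥ 1, i.e. tan φ tan δ ≤ −1.
The boundary is |tan φ| · |tan δ| = 1, so |φ| = 90° − |δ| = 90° − 17.4° = 72.6° in the southern hemisphere.

|φ| = 72.6°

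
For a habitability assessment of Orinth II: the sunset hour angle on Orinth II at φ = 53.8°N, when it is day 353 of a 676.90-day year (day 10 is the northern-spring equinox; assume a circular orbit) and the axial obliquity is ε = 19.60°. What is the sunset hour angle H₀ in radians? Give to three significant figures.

Solar longitude: λ_s = 360° × (353 − 10)/676.90 = 182.420°.
sin δ = sin 19.60° × sin 182.420° = -0.01416, so δ = -0.812°.
cos H₀ = −tan φ · tan δ = −tan(+53.8°) × tan(-0.812°) = 0.0194, so H₀ = 1.5514 rad = 88.89°.

H₀ = 1.55 rad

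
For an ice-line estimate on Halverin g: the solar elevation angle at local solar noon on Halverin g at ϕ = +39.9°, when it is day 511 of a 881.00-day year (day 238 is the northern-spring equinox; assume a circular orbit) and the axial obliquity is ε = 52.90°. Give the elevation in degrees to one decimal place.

Solar longitude: L_s = 360° × (511 − 238)/881.00 = 111.555°.
sin δ = sin 52.90° × sin 111.555° = 0.74180, so δ = +47.885°.
At local noon the hour angle is zero, so the zenith angle equals |ϕ − δ| = |+39.9° − (+47.885°)| = 7.985°.
Elevation = 90° − 7.985° = 82.0°.

82.0°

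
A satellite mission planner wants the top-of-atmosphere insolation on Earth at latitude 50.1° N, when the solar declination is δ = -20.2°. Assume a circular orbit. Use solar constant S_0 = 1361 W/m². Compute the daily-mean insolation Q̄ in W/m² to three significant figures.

Q̄ ≈ 106 W/m²

cos h₀ = −tan(+50.1°) tan(-20.200°) = 0.4400, h₀ = 1.1152 rad.
Bracket: h₀ sin ϕ sin δ + cos ϕ cos δ sin h₀ = 1.1152×0.76717×-0.34530 + 0.64145×0.93849×0.89798 = -0.295421 + 0.540579 = 0.245158.
Q̄ = (S_0/π) × [bracket] = (1361/π) × 0.245158 = 106.2 W/m².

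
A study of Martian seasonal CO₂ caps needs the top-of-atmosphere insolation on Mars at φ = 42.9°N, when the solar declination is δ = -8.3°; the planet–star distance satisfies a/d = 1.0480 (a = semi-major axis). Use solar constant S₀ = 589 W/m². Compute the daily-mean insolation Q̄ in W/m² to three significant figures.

cos H₀ = −tan(+42.9°) tan(-8.300°) = 0.1356, H₀ = 1.4348 rad.
Bracket: H₀ sin φ sin δ + cos φ cos δ sin H₀ = 1.4348×0.68072×-0.14436 + 0.73254×0.98953×0.99077 = -0.140996 + 0.718180 = 0.577184.
Inverse-square distance factor (a/d)² = 1.0480² = 1.098304.
Q̄ = (S₀/π) × 1.098304 × [bracket] = (589/π) × 1.098304 × 0.577184 = 118.9 W/m².

Q̄ ≈ 119 W/m²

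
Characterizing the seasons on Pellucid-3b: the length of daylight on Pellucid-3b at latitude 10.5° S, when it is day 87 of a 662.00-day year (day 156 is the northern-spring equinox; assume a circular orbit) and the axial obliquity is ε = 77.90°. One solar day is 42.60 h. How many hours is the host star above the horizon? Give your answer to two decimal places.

23.17 h

Solar longitude: λ_s = 360° × (87 − 156)/662.00 = -37.523°, i.e. -37.523° + 360° = 322.477°.
sin δ = sin 77.90° × sin 322.477° = -0.59554, so δ = -36.551°.
cos H₀ = −tan φ · tan δ = −tan(-10.5°) × tan(-36.551°) = -0.1374, so H₀ = 1.7086 rad = 97.90°.
Daylight = 2H₀/(2π) × 42.60 h = (1.7086/π) × 42.60 = 23.17 h.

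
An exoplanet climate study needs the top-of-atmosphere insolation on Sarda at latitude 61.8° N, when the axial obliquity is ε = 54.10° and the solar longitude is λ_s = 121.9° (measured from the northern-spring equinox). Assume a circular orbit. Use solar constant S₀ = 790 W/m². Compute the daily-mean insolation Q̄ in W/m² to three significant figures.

Q̄ ≈ 479 W/m²

Solar declination: sin δ = sin ε · sin λ_s = sin 54.10° × sin 121.9° = 0.68770, so δ = +43.449°.
cos H₀ = −tan(+61.8°) tan(+43.449°) = -1.7666 ≤ −1 ⇒ polar day, H₀ = π.
Bracket: H₀ sin φ sin δ + cos φ cos δ sin H₀ = 3.1416×0.88130×0.68770 + 0.47255×0.72599×0.00000 = 1.904030 + 0.000000 = 1.904030.
Q̄ = (S₀/π) × [bracket] = (790/π) × 1.904030 = 478.8 W/m².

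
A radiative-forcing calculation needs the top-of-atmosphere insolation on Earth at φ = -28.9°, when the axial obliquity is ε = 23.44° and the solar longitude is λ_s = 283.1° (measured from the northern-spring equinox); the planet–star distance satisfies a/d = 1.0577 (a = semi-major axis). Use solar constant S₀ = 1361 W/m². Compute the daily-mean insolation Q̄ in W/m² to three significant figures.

Solar declination: sin δ = sin ε · sin λ_s = sin 23.44° × sin 283.1° = -0.38744, so δ = -22.795°.
cos H₀ = −tan(-28.9°) tan(-22.795°) = -0.2320, H₀ = 1.8049 rad.
Bracket: H₀ sin φ sin δ + cos φ cos δ sin H₀ = 1.8049×-0.48328×-0.38744 + 0.87546×0.92190×0.97272 = 0.337953 + 0.785069 = 1.123022.
Inverse-square distance factor (a/d)² = 1.0577² = 1.118729.
Q̄ = (S₀/π) × 1.118729 × [bracket] = (1361/π) × 1.118729 × 1.123022 = 544.3 W/m².

Q̄ ≈ 544 W/m²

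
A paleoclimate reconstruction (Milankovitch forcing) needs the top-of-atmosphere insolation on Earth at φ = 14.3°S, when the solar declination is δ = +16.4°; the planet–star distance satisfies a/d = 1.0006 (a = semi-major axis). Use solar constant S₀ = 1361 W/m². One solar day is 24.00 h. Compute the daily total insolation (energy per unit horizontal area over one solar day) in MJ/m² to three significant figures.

cos H₀ = −tan(-14.3°) tan(+16.400°) = 0.0750, H₀ = 1.4957 rad.
Bracket: H₀ sin φ sin δ + cos φ cos δ sin H₀ = 1.4957×-0.24700×0.28234 + 0.96902×0.95931×0.99718 = -0.104307 + 0.926969 = 0.822662.
Inverse-square distance factor (a/d)² = 1.0006² = 1.001200.
Q̄ = (S₀/π) × 1.001200 × [bracket] = (1361/π) × 1.001200 × 0.822662 = 356.82 W/m².
Daily total = Q̄ × 24.00 h × 3600 s/h = 356.82 × 24.00 × 3600 / 10⁶ = 30.83 MJ/m².

30.8 MJ/m²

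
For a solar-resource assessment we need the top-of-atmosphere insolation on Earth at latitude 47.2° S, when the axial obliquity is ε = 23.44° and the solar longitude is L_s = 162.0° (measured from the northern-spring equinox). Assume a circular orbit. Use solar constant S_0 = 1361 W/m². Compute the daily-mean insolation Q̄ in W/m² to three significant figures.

Q̄ ≈ 233 W/m²

Solar declination: sin δ = sin ε · sin L_s = sin 23.44° × sin 162.0° = 0.12292, so δ = +7.061°.
cos h₀ = −tan(-47.2°) tan(+7.061°) = 0.1338, h₀ = 1.4366 rad.
Bracket: h₀ sin ϕ sin δ + cos ϕ cos δ sin h₀ = 1.4366×-0.73373×0.12292 + 0.67944×0.99242×0.99101 = -0.129567 + 0.668228 = 0.538661.
Q̄ = (S_0/π) × [bracket] = (1361/π) × 0.538661 = 233.4 W/m².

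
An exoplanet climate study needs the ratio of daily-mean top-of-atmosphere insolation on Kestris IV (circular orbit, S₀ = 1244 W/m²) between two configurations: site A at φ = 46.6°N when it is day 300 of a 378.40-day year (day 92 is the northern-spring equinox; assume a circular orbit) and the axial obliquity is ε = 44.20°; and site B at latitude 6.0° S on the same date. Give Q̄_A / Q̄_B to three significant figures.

Q̄_A / Q̄_B ≈ 0.442

— Configuration A (φ=+46.6°):
Solar longitude: λ_s = 360° × (300 − 92)/378.40 = 197.886°.
sin δ = sin 44.20° × sin 197.886° = -0.21411, so δ = -12.364°.
cos H₀ = −tan(+46.6°) tan(-12.364°) = 0.2318, H₀ = 1.3369 rad.
Bracket: H₀ sin φ sin δ + cos φ cos δ sin H₀ = 1.3369×0.72657×-0.21411 + 0.68709×0.97681×0.97276 = -0.207976 + 0.652874 = 0.444898.
Q̄ = (S₀/π) × [bracket] = (1244/π) × 0.444898 = 176.17 W/m².
— Configuration B (φ=-6.0°):
cos H₀ = −tan(-6.0°) tan(-12.364°) = -0.0230, H₀ = 1.5938 rad.
Bracket: H₀ sin φ sin δ + cos φ cos δ sin H₀ = 1.5938×-0.10453×-0.21411 + 0.99452×0.97681×0.99973 = 0.035671 + 0.971195 = 1.006866.
Q̄ = (S₀/π) × [bracket] = (1244/π) × 1.006866 = 398.70 W/m².
Ratio Q̄_A / Q̄_B = 176.17 / 398.70 = 0.4419.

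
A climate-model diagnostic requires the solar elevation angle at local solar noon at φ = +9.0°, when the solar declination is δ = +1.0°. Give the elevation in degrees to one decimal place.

82.0°

At local noon the hour angle is zero, so the zenith angle equals |φ − δ| = |+9.0° − (+1.000°)| = 8.000°.
Elevation = 90° − 8.000° = 82.0°.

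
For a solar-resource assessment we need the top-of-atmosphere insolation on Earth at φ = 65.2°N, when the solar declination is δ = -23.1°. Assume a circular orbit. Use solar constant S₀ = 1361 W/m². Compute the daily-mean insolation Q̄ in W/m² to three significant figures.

Q̄ ≈ 3.37 W/m²

cos H₀ = −tan(+65.2°) tan(-23.100°) = 0.9231, H₀ = 0.3947 rad.
Bracket: H₀ sin φ sin δ + cos φ cos δ sin H₀ = 0.3947×0.90778×-0.39234 + 0.41945×0.91982×0.38454 = -0.140576 + 0.148363 = 0.007787.
Q̄ = (S₀/π) × [bracket] = (1361/π) × 0.007787 = 3.373 W/m².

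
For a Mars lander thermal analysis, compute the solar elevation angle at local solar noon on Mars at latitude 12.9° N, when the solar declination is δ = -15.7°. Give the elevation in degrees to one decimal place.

61.4°

At local noon the hour angle is zero, so the zenith angle equals |ϕ − δ| = |+12.9° − (-15.700°)| = 28.600°.
Elevation = 90° − 28.600° = 61.4°.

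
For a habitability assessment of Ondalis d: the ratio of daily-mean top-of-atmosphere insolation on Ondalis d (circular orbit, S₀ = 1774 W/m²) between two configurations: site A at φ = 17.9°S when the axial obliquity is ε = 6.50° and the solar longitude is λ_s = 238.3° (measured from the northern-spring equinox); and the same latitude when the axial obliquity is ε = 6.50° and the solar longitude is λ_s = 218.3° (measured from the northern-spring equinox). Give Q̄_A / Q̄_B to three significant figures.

— Configuration A (φ=-17.9°):
Solar declination: sin δ = sin ε · sin λ_s = sin 6.50° × sin 238.3° = -0.09631, so δ = -5.527°.
cos H₀ = −tan(-17.9°) tan(-5.527°) = -0.0313, H₀ = 1.6021 rad.
Bracket: H₀ sin φ sin δ + cos φ cos δ sin H₀ = 1.6021×-0.30736×-0.09631 + 0.95159×0.99535×0.99951 = 0.047425 + 0.946701 = 0.994126.
Q̄ = (S₀/π) × [bracket] = (1774/π) × 0.994126 = 561.36 W/m².
— Configuration B (φ=-17.9°):
Solar declination: sin δ = sin ε · sin λ_s = sin 6.50° × sin 218.3° = -0.07016, so δ = -4.023°.
cos H₀ = −tan(-17.9°) tan(-4.023°) = -0.0227, H₀ = 1.5935 rad.
Bracket: H₀ sin φ sin δ + cos φ cos δ sin H₀ = 1.5935×-0.30736×-0.07016 + 0.95159×0.99754×0.99974 = 0.034363 + 0.949002 = 0.983365.
Q̄ = (S₀/π) × [bracket] = (1774/π) × 0.983365 = 555.29 W/m².
Ratio Q̄_A / Q̄_B = 561.36 / 555.29 = 1.011.

Q̄_A / Q̄_B ≈ 1.01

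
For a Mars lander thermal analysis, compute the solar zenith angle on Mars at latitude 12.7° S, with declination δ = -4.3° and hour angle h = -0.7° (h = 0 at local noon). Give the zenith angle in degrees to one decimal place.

θ_z = 8.4°

cos θ_z = sin φ sin δ + cos φ cos δ cos h = 0.016484 + 0.972716 = 0.989200.
θ_z = arccos(0.989200) = 8.4°.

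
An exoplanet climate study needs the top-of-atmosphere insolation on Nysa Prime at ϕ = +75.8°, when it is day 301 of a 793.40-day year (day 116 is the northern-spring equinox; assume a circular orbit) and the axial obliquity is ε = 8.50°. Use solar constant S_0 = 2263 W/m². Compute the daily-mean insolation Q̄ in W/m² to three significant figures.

Solar longitude: L_s = 360° × (301 − 116)/793.40 = 83.943°.
sin δ = sin 8.50° × sin 83.943° = 0.14698, so δ = +8.452°.
cos h₀ = −tan(+75.8°) tan(+8.452°) = -0.5873, h₀ = 2.1985 rad.
Bracket: h₀ sin ϕ sin δ + cos ϕ cos δ sin h₀ = 2.1985×0.96945×0.14698 + 0.24531×0.98914×0.80940 = 0.313264 + 0.196398 = 0.509662.
Q̄ = (S_0/π) × [bracket] = (2263/π) × 0.509662 = 367.1 W/m².

Q̄ ≈ 367 W/m²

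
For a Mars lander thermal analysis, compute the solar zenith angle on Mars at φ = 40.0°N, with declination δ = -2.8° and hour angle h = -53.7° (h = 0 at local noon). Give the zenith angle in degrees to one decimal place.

cos θ_z = sin φ sin δ + cos φ cos δ cos h = -0.031400 + 0.452967 = 0.421567.
θ_z = arccos(0.421567) = 65.1°.

θ_z = 65.1°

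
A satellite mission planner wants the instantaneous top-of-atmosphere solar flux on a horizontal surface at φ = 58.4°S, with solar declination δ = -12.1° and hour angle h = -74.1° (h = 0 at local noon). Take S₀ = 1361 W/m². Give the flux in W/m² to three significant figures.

cos θ_z = sin φ sin δ + cos φ cos δ cos h = 0.178538 + 0.140362 = 0.318900.
Flux = S₀ · cos θ_z = 1361 × 0.318900 = 434.0 W/m².

434 W/m²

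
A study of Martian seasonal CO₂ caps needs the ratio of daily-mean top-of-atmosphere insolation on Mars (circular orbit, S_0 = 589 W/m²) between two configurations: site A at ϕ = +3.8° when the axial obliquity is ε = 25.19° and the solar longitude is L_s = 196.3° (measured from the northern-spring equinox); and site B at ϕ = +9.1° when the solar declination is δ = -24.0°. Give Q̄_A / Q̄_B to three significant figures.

Q̄_A / Q̄_B ≈ 1.22

— Configuration A (ϕ=+3.8°):
Solar declination: sin δ = sin ε · sin L_s = sin 25.19° × sin 196.3° = -0.11946, so δ = -6.861°.
cos h₀ = −tan(+3.8°) tan(-6.861°) = 0.0080, h₀ = 1.5628 rad.
Bracket: h₀ sin ϕ sin δ + cos ϕ cos δ sin h₀ = 1.5628×0.06627×-0.11946 + 0.99780×0.99284×0.99997 = -0.012372 + 0.990626 = 0.978254.
Q̄ = (S_0/π) × [bracket] = (589/π) × 0.978254 = 183.41 W/m².
— Configuration B (ϕ=+9.1°):
cos h₀ = −tan(+9.1°) tan(-24.000°) = 0.0713, h₀ = 1.4994 rad.
Bracket: h₀ sin ϕ sin δ + cos ϕ cos δ sin h₀ = 1.4994×0.15816×-0.40674 + 0.98741×0.91355×0.99745 = -0.096456 + 0.899748 = 0.803292.
Q̄ = (S_0/π) × [bracket] = (589/π) × 0.803292 = 150.60 W/m².
Ratio Q̄_A / Q̄_B = 183.41 / 150.60 = 1.218.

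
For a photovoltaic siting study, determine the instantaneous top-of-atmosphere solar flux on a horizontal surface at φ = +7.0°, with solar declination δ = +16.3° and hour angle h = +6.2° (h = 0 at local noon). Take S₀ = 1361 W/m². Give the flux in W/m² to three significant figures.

1.34e+03 W/m²

cos θ_z = sin φ sin δ + cos φ cos δ cos h = 0.034205 + 0.947079 = 0.981284.
Flux = S₀ · cos θ_z = 1361 × 0.981284 = 1336 W/m².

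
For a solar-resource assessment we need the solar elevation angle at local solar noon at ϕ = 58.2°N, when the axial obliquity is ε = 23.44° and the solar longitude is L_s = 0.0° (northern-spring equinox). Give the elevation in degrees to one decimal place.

31.8°

Solar declination: sin δ = sin ε · sin L_s = sin 23.44° × sin 0.0° = 0.00000, so δ = +0.000°.
At local noon the hour angle is zero, so the zenith angle equals |ϕ − δ| = |+58.2° − (+0.000°)| = 58.200°.
Elevation = 90° − 58.200° = 31.8°.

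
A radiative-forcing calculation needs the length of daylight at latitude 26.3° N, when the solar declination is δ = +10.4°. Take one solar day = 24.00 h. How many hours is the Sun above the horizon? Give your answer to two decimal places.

12.69 h

cos H₀ = −tan φ · tan δ = −tan(+26.3°) × tan(+10.400°) = -0.0907, so H₀ = 1.6616 rad = 95.20°.
Daylight = 2H₀/(2π) × 24.00 h = (1.6616/π) × 24.00 = 12.69 h.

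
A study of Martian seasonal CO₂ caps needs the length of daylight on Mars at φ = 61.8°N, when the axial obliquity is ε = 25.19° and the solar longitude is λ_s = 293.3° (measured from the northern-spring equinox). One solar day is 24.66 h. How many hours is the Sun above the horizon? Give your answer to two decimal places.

5.15 h

Solar declination: sin δ = sin ε · sin λ_s = sin 25.19° × sin 293.3° = -0.39091, so δ = -23.011°.
cos H₀ = −tan φ · tan δ = −tan(+61.8°) × tan(-23.011°) = 0.7921, so H₀ = 0.6566 rad = 37.62°.
Daylight = 2H₀/(2π) × 24.66 h = (0.6566/π) × 24.66 = 5.15 h.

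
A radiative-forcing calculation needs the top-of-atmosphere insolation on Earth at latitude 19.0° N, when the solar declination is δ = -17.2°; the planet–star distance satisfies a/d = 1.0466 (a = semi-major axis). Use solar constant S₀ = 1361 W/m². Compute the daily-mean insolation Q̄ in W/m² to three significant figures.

cos H₀ = −tan(+19.0°) tan(-17.200°) = 0.1066, H₀ = 1.4640 rad.
Bracket: H₀ sin φ sin δ + cos φ cos δ sin H₀ = 1.4640×0.32557×-0.29571 + 0.94552×0.95528×0.99430 = -0.140946 + 0.898088 = 0.757142.
Inverse-square distance factor (a/d)² = 1.0466² = 1.095372.
Q̄ = (S₀/π) × 1.095372 × [bracket] = (1361/π) × 1.095372 × 0.757142 = 359.3 W/m².

Q̄ ≈ 359 W/m²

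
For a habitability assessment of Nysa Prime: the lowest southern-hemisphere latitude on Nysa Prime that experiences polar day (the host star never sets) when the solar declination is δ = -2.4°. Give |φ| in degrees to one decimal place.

Polar day requires cos H₀ = −tan φ tan δ ≤ −1, i.e. tan φ tan δ ≥ 1.
The boundary is |tan φ| · |tan δ| = 1, so |φ| = 90° − |δ| = 90° − 2.4° = 87.6° in the southern hemisphere.

|φ| = 87.6°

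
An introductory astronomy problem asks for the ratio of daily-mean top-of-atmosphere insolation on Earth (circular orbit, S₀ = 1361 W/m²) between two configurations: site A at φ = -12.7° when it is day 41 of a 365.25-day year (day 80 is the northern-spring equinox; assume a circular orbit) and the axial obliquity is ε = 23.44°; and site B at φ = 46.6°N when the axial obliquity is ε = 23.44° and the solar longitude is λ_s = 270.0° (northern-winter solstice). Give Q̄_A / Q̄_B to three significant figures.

— Configuration A (φ=-12.7°):
Solar longitude: λ_s = 360° × (41 − 80)/365.25 = -38.439°, i.e. -38.439° + 360° = 321.561°.
sin δ = sin 23.44° × sin 321.561° = -0.24730, so δ = -14.318°.
cos H₀ = −tan(-12.7°) tan(-14.318°) = -0.0575, H₀ = 1.6283 rad.
Bracket: H₀ sin φ sin δ + cos φ cos δ sin H₀ = 1.6283×-0.21985×-0.24730 + 0.97553×0.96894×0.99834 = 0.088529 + 0.943661 = 1.032190.
Q̄ = (S₀/π) × [bracket] = (1361/π) × 1.032190 = 447.17 W/m².
— Configuration B (φ=+46.6°):
Solar declination: sin δ = sin ε · sin λ_s = sin 23.44° × sin 270.0° = -0.39779, so δ = -23.440°.
cos H₀ = −tan(+46.6°) tan(-23.440°) = 0.4585, H₀ = 1.0945 rad.
Bracket: H₀ sin φ sin δ + cos φ cos δ sin H₀ = 1.0945×0.72657×-0.39779 + 0.68709×0.91748×0.88870 = -0.316335 + 0.560229 = 0.243894.
Q̄ = (S₀/π) × [bracket] = (1361/π) × 0.243894 = 105.66 W/m².
Ratio Q̄_A / Q̄_B = 447.17 / 105.66 = 4.232.

Q̄_A / Q̄_B ≈ 4.23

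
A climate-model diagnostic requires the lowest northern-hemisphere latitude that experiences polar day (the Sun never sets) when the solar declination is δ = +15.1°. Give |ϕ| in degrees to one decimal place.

|ϕ| = 74.9°

Polar day requires cos h₀ = −tan ϕ tan δ ≤ −1, i.e. tan ϕ tan δ ≥ 1.
The boundary is |tan ϕ| · |tan δ| = 1, so |ϕ| = 90° − |δ| = 90° − 15.1° = 74.9° in the northern hemisphere.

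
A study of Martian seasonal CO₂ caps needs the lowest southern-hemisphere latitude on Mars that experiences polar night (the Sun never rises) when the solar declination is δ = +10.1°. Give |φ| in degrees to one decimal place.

Polar night requires cos H₀ = −tan φ tan δ ≥ 1, i.e. tan φ tan δ ≤ −1.
The boundary is |tan φ| · |tan δ| = 1, so |φ| = 90° − |δ| = 90° − 10.1° = 79.9° in the southern hemisphere.

|φ| = 79.9°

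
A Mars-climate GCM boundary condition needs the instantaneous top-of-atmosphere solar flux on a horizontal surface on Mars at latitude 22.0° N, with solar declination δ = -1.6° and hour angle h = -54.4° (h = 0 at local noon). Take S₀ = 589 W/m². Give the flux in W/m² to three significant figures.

cos θ_z = sin φ sin δ + cos φ cos δ cos h = -0.010460 + 0.539525 = 0.529065.
Flux = S₀ · cos θ_z = 589 × 0.529065 = 311.6 W/m².

312 W/m²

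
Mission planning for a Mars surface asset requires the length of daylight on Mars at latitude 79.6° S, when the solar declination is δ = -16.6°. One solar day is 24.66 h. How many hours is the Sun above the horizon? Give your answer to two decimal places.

24.66 h

Sunrise equation: cos H₀ = −tan φ · tan δ = -1.6243 ≤ −1, so the Sun never sets (polar day) and H₀ = π.
Daylight = 2H₀/(2π) × 24.66 h = (3.1416/π) × 24.66 = 24.66 h.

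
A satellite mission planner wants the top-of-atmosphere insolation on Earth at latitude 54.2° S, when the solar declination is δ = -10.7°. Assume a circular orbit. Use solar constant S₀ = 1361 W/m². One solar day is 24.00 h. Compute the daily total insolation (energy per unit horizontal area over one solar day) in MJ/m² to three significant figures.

31.1 MJ/m²

cos H₀ = −tan(-54.2°) tan(-10.700°) = -0.2620, H₀ = 1.8359 rad.
Bracket: H₀ sin φ sin δ + cos φ cos δ sin H₀ = 1.8359×-0.81106×-0.18567 + 0.58496×0.98261×0.96507 = 0.276467 + 0.554710 = 0.831177.
Q̄ = (S₀/π) × [bracket] = (1361/π) × 0.831177 = 360.08 W/m².
Daily total = Q̄ × 24.00 h × 3600 s/h = 360.08 × 24.00 × 3600 / 10⁶ = 31.11 MJ/m².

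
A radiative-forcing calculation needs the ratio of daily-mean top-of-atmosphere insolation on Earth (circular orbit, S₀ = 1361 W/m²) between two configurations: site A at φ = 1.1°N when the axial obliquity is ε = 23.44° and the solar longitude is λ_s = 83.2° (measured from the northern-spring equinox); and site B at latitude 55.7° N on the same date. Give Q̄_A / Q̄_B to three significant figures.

Q̄_A / Q̄_B ≈ 0.818

— Configuration A (φ=+1.1°):
Solar declination: sin δ = sin ε · sin λ_s = sin 23.44° × sin 83.2° = 0.39499, so δ = +23.265°.
cos H₀ = −tan(+1.1°) tan(+23.265°) = -0.0083, H₀ = 1.5791 rad.
Bracket: H₀ sin φ sin δ + cos φ cos δ sin H₀ = 1.5791×0.01920×0.39499 + 0.99982×0.91869×0.99997 = 0.011976 + 0.918497 = 0.930473.
Q̄ = (S₀/π) × [bracket] = (1361/π) × 0.930473 = 403.10 W/m².
— Configuration B (φ=+55.7°):
cos H₀ = −tan(+55.7°) tan(+23.265°) = -0.6303, H₀ = 2.2527 rad.
Bracket: H₀ sin φ sin δ + cos φ cos δ sin H₀ = 2.2527×0.82610×0.39499 + 0.56353×0.91869×0.77636 = 0.735059 + 0.401929 = 1.136988.
Q̄ = (S₀/π) × [bracket] = (1361/π) × 1.136988 = 492.57 W/m².
Ratio Q̄_A / Q̄_B = 403.10 / 492.57 = 0.8184.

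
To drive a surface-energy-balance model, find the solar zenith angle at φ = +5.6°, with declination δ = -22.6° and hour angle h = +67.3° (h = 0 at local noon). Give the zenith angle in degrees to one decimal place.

cos θ_z = sin φ sin δ + cos φ cos δ cos h = -0.037501 + 0.354572 = 0.317071.
θ_z = arccos(0.317071) = 71.5°.

θ_z = 71.5°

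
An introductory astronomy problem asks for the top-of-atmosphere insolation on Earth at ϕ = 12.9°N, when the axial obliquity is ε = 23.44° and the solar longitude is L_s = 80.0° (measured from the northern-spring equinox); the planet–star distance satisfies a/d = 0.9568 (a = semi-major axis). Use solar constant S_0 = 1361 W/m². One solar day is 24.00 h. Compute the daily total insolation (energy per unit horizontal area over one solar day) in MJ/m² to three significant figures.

Solar declination: sin δ = sin ε · sin L_s = sin 23.44° × sin 80.0° = 0.39175, so δ = +23.063°.
cos h₀ = −tan(+12.9°) tan(+23.063°) = -0.0975, h₀ = 1.6685 rad.
Bracket: h₀ sin ϕ sin δ + cos ϕ cos δ sin h₀ = 1.6685×0.22325×0.39175 + 0.97476×0.92007×0.99523 = 0.145924 + 0.892569 = 1.038493.
Inverse-square distance factor (a/d)² = 0.9568² = 0.915466.
Q̄ = (S_0/π) × 0.915466 × [bracket] = (1361/π) × 0.915466 × 1.038493 = 411.86 W/m².
Daily total = Q̄ × 24.00 h × 3600 s/h = 411.86 × 24.00 × 3600 / 10⁶ = 35.58 MJ/m².

35.6 MJ/m²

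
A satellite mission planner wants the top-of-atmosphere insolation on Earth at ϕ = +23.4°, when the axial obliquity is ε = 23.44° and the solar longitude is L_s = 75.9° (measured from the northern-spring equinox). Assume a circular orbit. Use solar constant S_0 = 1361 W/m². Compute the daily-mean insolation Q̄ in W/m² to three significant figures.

Solar declination: sin δ = sin ε · sin L_s = sin 23.44° × sin 75.9° = 0.38580, so δ = +22.694°.
cos h₀ = −tan(+23.4°) tan(+22.694°) = -0.1810, h₀ = 1.7528 rad.
Bracket: h₀ sin ϕ sin δ + cos ϕ cos δ sin h₀ = 1.7528×0.39715×0.38580 + 0.91775×0.92258×0.98349 = 0.268565 + 0.832719 = 1.101284.
Q̄ = (S_0/π) × [bracket] = (1361/π) × 1.101284 = 477.1 W/m².

Q̄ ≈ 477 W/m²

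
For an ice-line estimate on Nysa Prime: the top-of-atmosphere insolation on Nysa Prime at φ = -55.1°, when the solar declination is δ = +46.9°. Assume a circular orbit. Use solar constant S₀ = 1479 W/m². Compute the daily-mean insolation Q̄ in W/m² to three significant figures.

cos H₀ = −tan(-55.1°) tan(+46.900°) = 1.5318 ≥ 1 ⇒ polar night, H₀ = 0 and Q̄ = 0.

Q̄ ≈ 0.00 W/m²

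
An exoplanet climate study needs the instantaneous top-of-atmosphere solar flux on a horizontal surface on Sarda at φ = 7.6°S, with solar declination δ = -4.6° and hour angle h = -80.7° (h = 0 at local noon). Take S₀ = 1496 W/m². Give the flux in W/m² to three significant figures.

cos θ_z = sin φ sin δ + cos φ cos δ cos h = 0.010607 + 0.159668 = 0.170275.
Flux = S₀ · cos θ_z = 1496 × 0.170275 = 254.7 W/m².

255 W/m²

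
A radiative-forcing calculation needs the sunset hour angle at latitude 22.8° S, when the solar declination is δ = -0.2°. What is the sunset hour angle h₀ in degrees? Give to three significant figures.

cos h₀ = −tan ϕ · tan δ = −tan(-22.8°) × tan(-0.200°) = -0.0015, so h₀ = 1.5723 rad = 90.08°.

h₀ = 90.1°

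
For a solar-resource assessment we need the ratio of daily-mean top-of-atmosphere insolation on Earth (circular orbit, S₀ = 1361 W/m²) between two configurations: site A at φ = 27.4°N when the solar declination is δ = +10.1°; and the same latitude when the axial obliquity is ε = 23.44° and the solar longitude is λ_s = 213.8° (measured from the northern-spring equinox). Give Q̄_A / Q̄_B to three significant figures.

Q̄_A / Q̄_B ≈ 1.41

— Configuration A (φ=+27.4°):
cos H₀ = −tan(+27.4°) tan(+10.100°) = -0.0923, H₀ = 1.6633 rad.
Bracket: H₀ sin φ sin δ + cos φ cos δ sin H₀ = 1.6633×0.46020×0.17537 + 0.88782×0.98450×0.99573 = 0.134237 + 0.870327 = 1.004564.
Q̄ = (S₀/π) × [bracket] = (1361/π) × 1.004564 = 435.20 W/m².
— Configuration B (φ=+27.4°):
Solar declination: sin δ = sin ε · sin λ_s = sin 23.44° × sin 213.8° = -0.22129, so δ = -12.785°.
cos H₀ = −tan(+27.4°) tan(-12.785°) = 0.1176, H₀ = 1.4529 rad.
Bracket: H₀ sin φ sin δ + cos φ cos δ sin H₀ = 1.4529×0.46020×-0.22129 + 0.88782×0.97521×0.99306 = -0.147960 + 0.859802 = 0.711842.
Q̄ = (S₀/π) × [bracket] = (1361/π) × 0.711842 = 308.38 W/m².
Ratio Q̄_A / Q̄_B = 435.20 / 308.38 = 1.411.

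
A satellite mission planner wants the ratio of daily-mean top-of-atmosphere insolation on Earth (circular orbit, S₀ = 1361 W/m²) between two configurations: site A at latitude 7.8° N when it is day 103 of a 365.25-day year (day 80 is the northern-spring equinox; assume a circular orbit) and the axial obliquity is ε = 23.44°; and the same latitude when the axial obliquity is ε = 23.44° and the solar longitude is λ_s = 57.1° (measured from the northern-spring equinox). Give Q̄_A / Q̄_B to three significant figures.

— Configuration A (φ=+7.8°):
Solar longitude: λ_s = 360° × (103 − 80)/365.25 = 22.669°.
sin δ = sin 23.44° × sin 22.669° = 0.15331, so δ = +8.819°.
cos H₀ = −tan(+7.8°) tan(+8.819°) = -0.0213, H₀ = 1.5921 rad.
Bracket: H₀ sin φ sin δ + cos φ cos δ sin H₀ = 1.5921×0.13572×0.15331 + 0.99075×0.98818×0.99977 = 0.033127 + 0.978814 = 1.011941.
Q̄ = (S₀/π) × [bracket] = (1361/π) × 1.011941 = 438.39 W/m².
— Configuration B (φ=+7.8°):
Solar declination: sin δ = sin ε · sin λ_s = sin 23.44° × sin 57.1° = 0.33399, so δ = +19.511°.
cos H₀ = −tan(+7.8°) tan(+19.511°) = -0.0485, H₀ = 1.6194 rad.
Bracket: H₀ sin φ sin δ + cos φ cos δ sin H₀ = 1.6194×0.13572×0.33399 + 0.99075×0.94258×0.99882 = 0.073406 + 0.932759 = 1.006165.
Q̄ = (S₀/π) × [bracket] = (1361/π) × 1.006165 = 435.89 W/m².
Ratio Q̄_A / Q̄_B = 438.39 / 435.89 = 1.006.

Q̄_A / Q̄_B ≈ 1.01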